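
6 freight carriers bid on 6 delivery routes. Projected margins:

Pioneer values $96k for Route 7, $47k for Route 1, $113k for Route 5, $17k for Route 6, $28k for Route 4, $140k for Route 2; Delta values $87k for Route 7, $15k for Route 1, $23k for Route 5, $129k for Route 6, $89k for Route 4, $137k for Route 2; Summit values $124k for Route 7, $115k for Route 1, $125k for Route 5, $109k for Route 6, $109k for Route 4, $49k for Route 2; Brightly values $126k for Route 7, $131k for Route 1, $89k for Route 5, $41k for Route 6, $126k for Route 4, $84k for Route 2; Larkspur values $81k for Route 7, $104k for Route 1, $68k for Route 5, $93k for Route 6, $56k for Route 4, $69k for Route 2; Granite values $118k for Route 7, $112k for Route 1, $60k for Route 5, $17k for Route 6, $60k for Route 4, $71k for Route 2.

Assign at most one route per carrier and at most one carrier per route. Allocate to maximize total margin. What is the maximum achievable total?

Maximum total: $742k

Optimal: Pioneer→Route 2 ($140k), Delta→Route 6 ($129k), Summit→Route 5 ($125k), Brightly→Route 4 ($126k), Larkspur→Route 1 ($104k), Granite→Route 7 ($118k) — total 140+129+125+126+104+118 = $742k.
Max-entry greedy (repeatedly take the single best remaining cell) gives $699k, worse by 43.
Next-best assignment: Pioneer→Route 2, Delta→Route 6, Summit→Route 5, Brightly→Route 4, Larkspur→Route 7, Granite→Route 1 = $713k.
Every other assignment is strictly worse.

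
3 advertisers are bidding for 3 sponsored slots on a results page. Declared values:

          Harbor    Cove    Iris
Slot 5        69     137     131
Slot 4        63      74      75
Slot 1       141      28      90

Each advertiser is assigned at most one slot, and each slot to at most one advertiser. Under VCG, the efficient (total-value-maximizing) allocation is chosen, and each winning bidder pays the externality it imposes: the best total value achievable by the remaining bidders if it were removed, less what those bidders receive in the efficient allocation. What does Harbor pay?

Efficient allocation: Harbor→Slot 1 ($141), Cove→Slot 5 ($137), Iris→Slot 4 ($75); total welfare W = $353.
Harbor receives Slot 1 at value $141, so the others get W − 141 = $212.
Without Harbor: best allocation of the remaining 2 bidders over all 3 slots is Cove→Slot 5 ($137), Iris→Slot 1 ($90), total $227.
VCG payment = (others' best without Harbor) − (others' welfare with Harbor) = 227 − 212 = $15.

Harbor pays $15.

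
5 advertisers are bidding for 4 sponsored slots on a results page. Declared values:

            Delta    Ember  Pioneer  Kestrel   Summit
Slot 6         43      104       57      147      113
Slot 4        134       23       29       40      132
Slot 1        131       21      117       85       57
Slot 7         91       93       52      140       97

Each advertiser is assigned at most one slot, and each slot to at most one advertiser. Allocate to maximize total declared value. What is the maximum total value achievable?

Treat this as an assignment problem: match each advertiser to one slot.
Optimal: Ember→Slot 6 ($104), Summit→Slot 4 ($132), Delta→Slot 1 ($131), Kestrel→Slot 7 ($140) — total 104+132+131+140 = $507.
Row-greedy (each advertiser in turn takes its best remaining slot) gives $495, worse by 12.
Every other assignment is strictly worse.

Max total: $507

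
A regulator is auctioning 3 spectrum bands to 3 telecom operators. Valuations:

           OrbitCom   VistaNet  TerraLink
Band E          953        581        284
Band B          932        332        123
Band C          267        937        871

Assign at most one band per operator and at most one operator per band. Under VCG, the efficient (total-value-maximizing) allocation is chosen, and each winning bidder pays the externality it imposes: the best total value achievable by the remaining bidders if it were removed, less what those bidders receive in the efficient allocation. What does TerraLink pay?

TerraLink pays $377M.

Efficient allocation: OrbitCom→Band B ($932M), VistaNet→Band E ($581M), TerraLink→Band C ($871M); total welfare W = $2384M.
TerraLink receives Band C at value $871M, so the others get W − 871 = $1513M.
Without TerraLink: best allocation of the remaining 2 bidders over all 3 bands is OrbitCom→Band E ($953M), VistaNet→Band C ($937M), total $1890M.
VCG payment = (others' best without TerraLink) − (others' welfare with TerraLink) = 1890 − 1513 = $377M.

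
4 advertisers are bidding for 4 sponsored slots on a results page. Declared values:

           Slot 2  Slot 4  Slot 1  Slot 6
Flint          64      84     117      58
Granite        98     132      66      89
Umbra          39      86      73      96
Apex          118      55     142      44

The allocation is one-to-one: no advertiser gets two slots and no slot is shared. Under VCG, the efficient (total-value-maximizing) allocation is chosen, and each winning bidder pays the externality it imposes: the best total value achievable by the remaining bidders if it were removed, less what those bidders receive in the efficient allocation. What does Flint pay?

Efficient allocation: Flint→Slot 1 ($117), Granite→Slot 4 ($132), Umbra→Slot 6 ($96), Apex→Slot 2 ($118); total welfare W = $463.
Flint receives Slot 1 at value $117, so the others get W − 117 = $346.
Without Flint: best allocation of the remaining 3 bidders over all 4 slots is Granite→Slot 4 ($132), Umbra→Slot 6 ($96), Apex→Slot 1 ($142), total $370.
VCG payment = (others' best without Flint) − (others' welfare with Flint) = 370 − 346 = $24.

Flint pays $24.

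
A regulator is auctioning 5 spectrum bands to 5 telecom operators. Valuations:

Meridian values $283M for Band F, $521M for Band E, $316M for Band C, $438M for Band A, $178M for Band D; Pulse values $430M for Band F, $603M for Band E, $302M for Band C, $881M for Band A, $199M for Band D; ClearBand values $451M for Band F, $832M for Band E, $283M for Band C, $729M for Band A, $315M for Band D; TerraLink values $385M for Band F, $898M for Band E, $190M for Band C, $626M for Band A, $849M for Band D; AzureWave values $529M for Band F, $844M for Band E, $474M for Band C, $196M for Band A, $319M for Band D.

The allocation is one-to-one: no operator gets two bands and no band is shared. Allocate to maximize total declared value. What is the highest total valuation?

Optimal: Meridian→Band C ($316M), Pulse→Band A ($881M), ClearBand→Band E ($832M), TerraLink→Band D ($849M), AzureWave→Band F ($529M) — total 316+881+832+849+529 = $3407M.
Row-greedy (each operator in turn takes its best remaining band) gives $3176M, worse by 231.
Swapping TerraLink↔ClearBand (TerraLink→Band E $898M, ClearBand→Band D $315M) loses 468.
Every other assignment is strictly worse.

Maximum total: $3407M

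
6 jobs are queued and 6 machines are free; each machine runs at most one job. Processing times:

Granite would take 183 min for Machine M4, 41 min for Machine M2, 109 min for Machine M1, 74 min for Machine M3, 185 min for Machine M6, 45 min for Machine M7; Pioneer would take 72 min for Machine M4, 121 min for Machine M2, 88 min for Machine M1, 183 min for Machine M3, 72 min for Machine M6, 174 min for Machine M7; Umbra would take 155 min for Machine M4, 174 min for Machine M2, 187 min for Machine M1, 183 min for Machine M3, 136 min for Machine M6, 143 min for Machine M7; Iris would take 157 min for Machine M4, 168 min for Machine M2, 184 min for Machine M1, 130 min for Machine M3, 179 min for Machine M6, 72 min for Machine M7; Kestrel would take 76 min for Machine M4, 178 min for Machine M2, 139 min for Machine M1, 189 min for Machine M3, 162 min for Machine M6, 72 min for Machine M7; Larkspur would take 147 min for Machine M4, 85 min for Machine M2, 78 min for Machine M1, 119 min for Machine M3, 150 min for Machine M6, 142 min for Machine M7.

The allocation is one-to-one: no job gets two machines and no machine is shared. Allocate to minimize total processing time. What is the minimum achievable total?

This is a one-to-one assignment (minimum-cost bipartite matching).
Optimal: Granite→Machine M2 (41 min), Pioneer→Machine M6 (72 min), Umbra→Machine M3 (183 min), Iris→Machine M7 (72 min), Kestrel→Machine M4 (76 min), Larkspur→Machine M1 (78 min) — total 41+72+183+72+76+78 = 522 min.
Column-greedy (each machine in turn goes to its cheapest remaining job) gives 529 min, worse by 7.
Next-best assignment: Granite→Machine M2, Pioneer→Machine M4, Umbra→Machine M6, Iris→Machine M3, Kestrel→Machine M7, Larkspur→Machine M1 = 529 min.
No other one-to-one assignment undercuts 522 min.

Min total: 522 min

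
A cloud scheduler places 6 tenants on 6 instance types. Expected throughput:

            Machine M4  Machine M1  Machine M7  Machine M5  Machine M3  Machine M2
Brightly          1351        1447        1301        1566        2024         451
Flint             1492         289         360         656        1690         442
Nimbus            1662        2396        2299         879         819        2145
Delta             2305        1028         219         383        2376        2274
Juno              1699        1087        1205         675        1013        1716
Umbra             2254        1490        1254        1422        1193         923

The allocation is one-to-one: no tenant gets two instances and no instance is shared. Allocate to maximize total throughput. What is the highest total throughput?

Maximum total: 11385 ops/s

Optimal: Brightly→Machine M5 (1566 ops/s), Flint→Machine M3 (1690 ops/s), Nimbus→Machine M1 (2396 ops/s), Delta→Machine M2 (2274 ops/s), Juno→Machine M7 (1205 ops/s), Umbra→Machine M4 (2254 ops/s) — total 1566+1690+2396+2274+1205+2254 = 11385 ops/s.
Column-greedy (each instance in turn goes to its best remaining tenant) gives 10830 ops/s, worse by 555.
Next-best assignment: Brightly→Machine M5, Flint→Machine M3, Nimbus→Machine M7, Delta→Machine M2, Juno→Machine M1, Umbra→Machine M4 = 11170 ops/s.
Swapping Juno↔Nimbus (Juno→Machine M1 1087 ops/s, Nimbus→Machine M7 2299 ops/s) loses 215.
Checked against all permutations: 11385 ops/s is optimal.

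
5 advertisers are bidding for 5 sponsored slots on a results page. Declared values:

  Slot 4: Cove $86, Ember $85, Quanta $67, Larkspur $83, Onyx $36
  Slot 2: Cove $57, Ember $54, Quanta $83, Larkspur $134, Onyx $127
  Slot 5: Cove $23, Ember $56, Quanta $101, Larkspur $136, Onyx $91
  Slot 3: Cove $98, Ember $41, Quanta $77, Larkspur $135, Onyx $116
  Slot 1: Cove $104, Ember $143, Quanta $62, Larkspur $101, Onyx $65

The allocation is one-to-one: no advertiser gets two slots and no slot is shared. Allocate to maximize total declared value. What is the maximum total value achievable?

Maximum total: $592

This is the linear assignment problem.
Optimal: Cove→Slot 4 ($86), Ember→Slot 1 ($143), Quanta→Slot 5 ($101), Larkspur→Slot 3 ($135), Onyx→Slot 2 ($127) — total 86+143+101+135+127 = $592.
Max-entry greedy (repeatedly take the single best remaining cell) gives $571, worse by 21.
Every other assignment is strictly worse.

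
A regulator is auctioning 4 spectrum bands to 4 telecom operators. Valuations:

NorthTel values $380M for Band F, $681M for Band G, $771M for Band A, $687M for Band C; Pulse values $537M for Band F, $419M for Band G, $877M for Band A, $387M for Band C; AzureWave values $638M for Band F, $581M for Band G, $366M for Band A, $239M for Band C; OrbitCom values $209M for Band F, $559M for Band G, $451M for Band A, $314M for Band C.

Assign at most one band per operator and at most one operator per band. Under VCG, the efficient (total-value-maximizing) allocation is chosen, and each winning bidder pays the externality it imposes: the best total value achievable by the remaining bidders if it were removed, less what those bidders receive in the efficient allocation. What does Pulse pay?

Pulse pays $84M.

Efficient allocation: NorthTel→Band C ($687M), Pulse→Band A ($877M), AzureWave→Band F ($638M), OrbitCom→Band G ($559M); total welfare W = $2761M.
Pulse receives Band A at value $877M, so the others get W − 877 = $1884M.
Without Pulse: best allocation of the remaining 3 bidders over all 4 bands is NorthTel→Band A ($771M), AzureWave→Band F ($638M), OrbitCom→Band G ($559M), total $1968M.
VCG payment = (others' best without Pulse) − (others' welfare with Pulse) = 1968 − 1884 = $84M.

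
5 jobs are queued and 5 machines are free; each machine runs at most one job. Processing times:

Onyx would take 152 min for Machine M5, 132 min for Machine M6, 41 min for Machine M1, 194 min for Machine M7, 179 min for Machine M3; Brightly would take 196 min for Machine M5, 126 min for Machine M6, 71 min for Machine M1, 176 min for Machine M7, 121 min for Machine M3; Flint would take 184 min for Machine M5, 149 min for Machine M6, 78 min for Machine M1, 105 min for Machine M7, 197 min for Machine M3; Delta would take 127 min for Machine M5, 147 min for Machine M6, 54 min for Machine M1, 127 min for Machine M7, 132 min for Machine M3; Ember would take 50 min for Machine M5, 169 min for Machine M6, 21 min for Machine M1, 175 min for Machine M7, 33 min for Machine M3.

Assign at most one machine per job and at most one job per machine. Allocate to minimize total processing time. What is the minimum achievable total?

This is a one-to-one assignment (minimum-cost bipartite matching).
Optimal: Onyx→Machine M1 (41 min), Brightly→Machine M6 (126 min), Flint→Machine M7 (105 min), Delta→Machine M5 (127 min), Ember→Machine M3 (33 min) — total 41+126+105+127+33 = 432 min.
Min-entry greedy (repeatedly take the single cheapest remaining cell) gives 506 min, worse by 74.
Swapping Onyx↔Flint (Onyx→Machine M7 194 min, Flint→Machine M1 78 min) adds 126.
Every other assignment is strictly worse.

Min total: 432 min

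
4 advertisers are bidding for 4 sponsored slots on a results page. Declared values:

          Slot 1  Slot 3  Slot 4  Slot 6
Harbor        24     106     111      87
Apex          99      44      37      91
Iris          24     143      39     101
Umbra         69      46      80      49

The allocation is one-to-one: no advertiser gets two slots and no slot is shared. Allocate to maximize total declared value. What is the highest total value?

Maximum total: $414

This is a one-to-one assignment (maximum-weight bipartite matching).
Optimal: Harbor→Slot 4 ($111), Apex→Slot 6 ($91), Iris→Slot 3 ($143), Umbra→Slot 1 ($69) — total 111+91+143+69 = $414.
Row-greedy (each advertiser in turn takes its best remaining slot) gives $402, worse by 12.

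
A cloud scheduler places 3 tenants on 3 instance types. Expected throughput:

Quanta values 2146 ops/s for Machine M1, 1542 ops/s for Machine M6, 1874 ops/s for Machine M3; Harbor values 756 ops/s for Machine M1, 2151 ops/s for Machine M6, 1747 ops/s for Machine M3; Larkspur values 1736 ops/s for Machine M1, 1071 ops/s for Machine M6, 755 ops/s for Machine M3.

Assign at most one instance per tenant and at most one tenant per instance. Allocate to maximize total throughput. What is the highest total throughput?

Maximum total: 5761 ops/s

This is the linear assignment problem.
Optimal: Quanta→Machine M3 (1874 ops/s), Harbor→Machine M6 (2151 ops/s), Larkspur→Machine M1 (1736 ops/s) — total 1874+2151+1736 = 5761 ops/s.
Max-entry greedy (repeatedly take the single best remaining cell) gives 5052 ops/s, worse by 709.
Swapping Harbor↔Quanta (Harbor→Machine M3 1747 ops/s, Quanta→Machine M6 1542 ops/s) loses 736.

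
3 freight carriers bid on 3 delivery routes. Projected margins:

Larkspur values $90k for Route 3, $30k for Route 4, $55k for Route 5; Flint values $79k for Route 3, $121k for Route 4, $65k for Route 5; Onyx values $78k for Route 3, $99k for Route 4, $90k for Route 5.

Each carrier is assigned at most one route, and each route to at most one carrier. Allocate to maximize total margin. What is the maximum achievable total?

Maximum total: $301k

Optimal: Larkspur→Route 3 ($90k), Flint→Route 4 ($121k), Onyx→Route 5 ($90k) — total 90+121+90 = $301k.
Next-best assignment: Larkspur→Route 3, Flint→Route 5, Onyx→Route 4 = $254k.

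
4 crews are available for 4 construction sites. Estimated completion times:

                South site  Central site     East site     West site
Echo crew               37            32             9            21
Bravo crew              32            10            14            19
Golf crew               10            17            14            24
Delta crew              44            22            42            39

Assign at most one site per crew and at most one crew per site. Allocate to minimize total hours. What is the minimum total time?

Minimum total: 60 hours

Optimal: Echo crew→East site (9 hours), Bravo crew→West site (19 hours), Golf crew→South site (10 hours), Delta crew→Central site (22 hours) — total 9+19+10+22 = 60 hours.
Min-entry greedy (repeatedly take the single cheapest remaining cell) gives 68 hours, worse by 8.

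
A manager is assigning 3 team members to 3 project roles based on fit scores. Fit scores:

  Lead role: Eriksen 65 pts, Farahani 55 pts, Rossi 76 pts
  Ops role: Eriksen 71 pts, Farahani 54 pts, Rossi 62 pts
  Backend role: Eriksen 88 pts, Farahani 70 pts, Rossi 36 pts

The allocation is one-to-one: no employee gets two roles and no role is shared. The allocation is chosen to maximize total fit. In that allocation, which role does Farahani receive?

Farahani receives Ops role.

Optimal: Eriksen→Backend role (88 pts), Farahani→Ops role (54 pts), Rossi→Lead role (76 pts) — total 88+54+76 = 218 pts.
Column-greedy (each role in turn goes to its best remaining employee) gives 217 pts, worse by 1.
No other one-to-one assignment exceeds 218 pts.
Farahani's own top role is Backend role (70 pts), but forcing Farahani→Backend role and reassigning the rest optimally gives only 217 pts — worse by 1.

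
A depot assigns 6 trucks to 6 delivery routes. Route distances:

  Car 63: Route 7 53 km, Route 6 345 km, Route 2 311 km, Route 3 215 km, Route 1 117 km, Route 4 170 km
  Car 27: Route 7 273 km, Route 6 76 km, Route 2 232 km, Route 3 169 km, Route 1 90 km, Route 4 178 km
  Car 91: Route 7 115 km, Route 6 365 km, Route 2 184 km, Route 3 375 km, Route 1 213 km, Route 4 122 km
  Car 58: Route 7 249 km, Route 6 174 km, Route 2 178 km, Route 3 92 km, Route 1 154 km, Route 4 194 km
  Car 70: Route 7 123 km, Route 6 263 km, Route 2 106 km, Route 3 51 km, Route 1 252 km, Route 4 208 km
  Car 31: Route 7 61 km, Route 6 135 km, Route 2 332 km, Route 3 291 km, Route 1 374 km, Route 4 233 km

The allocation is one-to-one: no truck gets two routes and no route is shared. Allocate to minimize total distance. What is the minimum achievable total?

This is the linear assignment problem.
Optimal: Car 63→Route 1 (117 km), Car 27→Route 6 (76 km), Car 91→Route 4 (122 km), Car 58→Route 3 (92 km), Car 70→Route 2 (106 km), Car 31→Route 7 (61 km) — total 117+76+122+92+106+61 = 574 km.
Row-greedy (each truck in turn takes its cheapest remaining route) gives 823 km, worse by 249.
Next-best assignment: Car 63→Route 7, Car 27→Route 1, Car 91→Route 4, Car 58→Route 3, Car 70→Route 2, Car 31→Route 6 = 598 km.
Swapping Car 31↔Car 70 (Car 31→Route 2 332 km, Car 70→Route 7 123 km) adds 288.
Every other assignment is strictly worse.

Minimum total: 574 km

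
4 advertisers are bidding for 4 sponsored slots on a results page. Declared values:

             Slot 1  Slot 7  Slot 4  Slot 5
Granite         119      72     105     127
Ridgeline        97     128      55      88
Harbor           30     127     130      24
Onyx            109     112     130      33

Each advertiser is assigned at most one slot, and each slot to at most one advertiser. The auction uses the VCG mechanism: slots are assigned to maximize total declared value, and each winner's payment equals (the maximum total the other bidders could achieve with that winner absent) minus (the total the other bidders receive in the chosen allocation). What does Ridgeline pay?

Ridgeline pays $18.

Efficient allocation: Granite→Slot 5 ($127), Ridgeline→Slot 7 ($128), Harbor→Slot 4 ($130), Onyx→Slot 1 ($109); total welfare W = $494.
Ridgeline receives Slot 7 at value $128, so the others get W − 128 = $366.
Without Ridgeline: best allocation of the remaining 3 bidders over all 4 slots is Granite→Slot 5 ($127), Harbor→Slot 7 ($127), Onyx→Slot 4 ($130), total $384.
VCG payment = (others' best without Ridgeline) − (others' welfare with Ridgeline) = 384 − 366 = $18.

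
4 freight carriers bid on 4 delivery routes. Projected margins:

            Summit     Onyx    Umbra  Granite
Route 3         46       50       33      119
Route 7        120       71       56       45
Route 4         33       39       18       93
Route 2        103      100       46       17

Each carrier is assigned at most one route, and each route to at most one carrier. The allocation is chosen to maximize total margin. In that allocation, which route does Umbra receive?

Umbra receives Route 4.

Treat this as an assignment problem: match each carrier to one route.
Optimal: Summit→Route 7 ($120k), Onyx→Route 2 ($100k), Umbra→Route 4 ($18k), Granite→Route 3 ($119k) — total 120+100+18+119 = $357k.
Row-greedy (each carrier in turn takes its best remaining route) gives $346k, worse by 11.
No other one-to-one assignment exceeds $357k.
Umbra's own top route is Route 7 ($56k), but forcing Umbra→Route 7 and reassigning the rest optimally gives only $317k — worse by 40.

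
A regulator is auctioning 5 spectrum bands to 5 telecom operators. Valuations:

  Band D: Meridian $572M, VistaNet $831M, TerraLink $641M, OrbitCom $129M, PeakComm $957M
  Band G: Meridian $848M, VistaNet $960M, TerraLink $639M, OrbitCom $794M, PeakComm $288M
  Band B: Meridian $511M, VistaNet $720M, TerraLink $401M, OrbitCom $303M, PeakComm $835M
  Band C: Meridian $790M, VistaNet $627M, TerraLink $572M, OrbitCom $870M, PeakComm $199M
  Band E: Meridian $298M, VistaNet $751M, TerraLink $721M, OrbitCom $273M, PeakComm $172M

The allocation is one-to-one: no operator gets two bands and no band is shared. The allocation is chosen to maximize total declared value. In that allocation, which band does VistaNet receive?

Treat this as an assignment problem: match each operator to one band.
Optimal: Meridian→Band G ($848M), VistaNet→Band B ($720M), TerraLink→Band E ($721M), OrbitCom→Band C ($870M), PeakComm→Band D ($957M) — total 848+720+721+870+957 = $4116M.
Row-greedy (each operator in turn takes its best remaining band) gives $4105M, worse by 11.
Swapping OrbitCom↔VistaNet (OrbitCom→Band B $303M, VistaNet→Band C $627M) loses 660.
No other one-to-one assignment exceeds $4116M.
VistaNet's own top band is Band G ($960M), but forcing VistaNet→Band G and reassigning the rest optimally gives only $4019M — worse by 97.

VistaNet receives Band B.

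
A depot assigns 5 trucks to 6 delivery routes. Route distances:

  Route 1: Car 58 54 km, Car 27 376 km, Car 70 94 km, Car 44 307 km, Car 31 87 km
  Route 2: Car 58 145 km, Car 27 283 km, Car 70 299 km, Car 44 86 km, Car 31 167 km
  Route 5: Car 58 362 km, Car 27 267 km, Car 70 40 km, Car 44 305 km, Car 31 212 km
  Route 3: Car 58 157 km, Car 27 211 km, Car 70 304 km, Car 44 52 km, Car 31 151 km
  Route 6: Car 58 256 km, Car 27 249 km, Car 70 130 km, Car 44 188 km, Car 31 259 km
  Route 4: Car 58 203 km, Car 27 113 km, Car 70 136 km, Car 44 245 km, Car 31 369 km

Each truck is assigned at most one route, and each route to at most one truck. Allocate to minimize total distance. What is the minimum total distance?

Min total: 426 km

This is a one-to-one assignment (minimum-cost bipartite matching).
Optimal: Car 58→Route 1 (54 km), Car 27→Route 4 (113 km), Car 70→Route 5 (40 km), Car 44→Route 3 (52 km), Car 31→Route 2 (167 km) — total 54+113+40+52+167 = 426 km.
Column-greedy (each route in turn goes to its cheapest remaining truck) gives 580 km, worse by 154.
Every other assignment is strictly worse.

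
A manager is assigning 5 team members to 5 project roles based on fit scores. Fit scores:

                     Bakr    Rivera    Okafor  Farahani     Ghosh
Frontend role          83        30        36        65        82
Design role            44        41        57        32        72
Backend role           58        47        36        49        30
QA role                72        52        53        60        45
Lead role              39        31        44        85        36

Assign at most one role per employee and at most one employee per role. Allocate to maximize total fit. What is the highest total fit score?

Maximum total: 343 pts

Optimal: Bakr→QA role (72 pts), Rivera→Backend role (47 pts), Okafor→Design role (57 pts), Farahani→Lead role (85 pts), Ghosh→Frontend role (82 pts) — total 72+47+57+85+82 = 343 pts.
Next-best assignment: Bakr→Frontend role, Rivera→Backend role, Okafor→QA role, Farahani→Lead role, Ghosh→Design role = 340 pts.
Swapping Ghosh↔Rivera (Ghosh→Backend role 30 pts, Rivera→Frontend role 30 pts) loses 69.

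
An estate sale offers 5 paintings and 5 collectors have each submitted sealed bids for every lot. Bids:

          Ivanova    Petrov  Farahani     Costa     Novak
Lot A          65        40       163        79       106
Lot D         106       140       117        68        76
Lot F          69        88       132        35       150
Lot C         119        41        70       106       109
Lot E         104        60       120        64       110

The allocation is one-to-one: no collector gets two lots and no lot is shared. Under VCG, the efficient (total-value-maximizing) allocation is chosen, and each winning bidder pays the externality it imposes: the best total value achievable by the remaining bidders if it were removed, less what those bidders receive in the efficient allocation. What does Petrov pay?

Petrov pays $2.

Efficient allocation: Ivanova→Lot E ($104), Petrov→Lot D ($140), Farahani→Lot A ($163), Costa→Lot C ($106), Novak→Lot F ($150); total welfare W = $663.
Petrov receives Lot D at value $140, so the others get W − 140 = $523.
Without Petrov: best allocation of the remaining 4 bidders over all 5 lots is Ivanova→Lot D ($106), Farahani→Lot A ($163), Costa→Lot C ($106), Novak→Lot F ($150), total $525.
VCG payment = (others' best without Petrov) − (others' welfare with Petrov) = 525 − 523 = $2.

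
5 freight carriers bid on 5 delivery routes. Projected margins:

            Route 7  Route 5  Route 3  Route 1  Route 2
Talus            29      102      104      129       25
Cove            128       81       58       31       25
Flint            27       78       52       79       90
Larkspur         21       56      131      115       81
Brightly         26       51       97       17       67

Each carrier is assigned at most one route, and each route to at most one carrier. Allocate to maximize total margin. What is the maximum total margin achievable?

Max total: $533k

This is the linear assignment problem.
Optimal: Talus→Route 1 ($129k), Cove→Route 7 ($128k), Flint→Route 5 ($78k), Larkspur→Route 3 ($131k), Brightly→Route 2 ($67k) — total 129+128+78+131+67 = $533k.
Row-greedy (each carrier in turn takes its best remaining route) gives $529k, worse by 4.
Next-best assignment: Talus→Route 5, Cove→Route 7, Flint→Route 2, Larkspur→Route 1, Brightly→Route 3 = $532k.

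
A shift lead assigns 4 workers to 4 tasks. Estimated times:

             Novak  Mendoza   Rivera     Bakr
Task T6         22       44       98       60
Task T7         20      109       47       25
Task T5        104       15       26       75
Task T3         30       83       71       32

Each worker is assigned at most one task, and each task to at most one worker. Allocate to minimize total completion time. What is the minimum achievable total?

Minimum total: 116 min

Optimal: Novak→Task T6 (22 min), Mendoza→Task T5 (15 min), Rivera→Task T7 (47 min), Bakr→Task T3 (32 min) — total 22+15+47+32 = 116 min.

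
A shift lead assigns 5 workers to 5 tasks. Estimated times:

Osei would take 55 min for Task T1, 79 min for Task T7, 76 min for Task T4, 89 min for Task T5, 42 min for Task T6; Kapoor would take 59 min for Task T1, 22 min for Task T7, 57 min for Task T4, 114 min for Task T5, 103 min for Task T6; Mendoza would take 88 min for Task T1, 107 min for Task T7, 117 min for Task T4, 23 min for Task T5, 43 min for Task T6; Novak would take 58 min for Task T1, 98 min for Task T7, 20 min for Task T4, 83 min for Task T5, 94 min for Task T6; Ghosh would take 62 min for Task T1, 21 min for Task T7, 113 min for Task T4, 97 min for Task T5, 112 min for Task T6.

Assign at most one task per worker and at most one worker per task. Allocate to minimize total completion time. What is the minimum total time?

Minimum total: 165 min

Optimal: Osei→Task T6 (42 min), Kapoor→Task T1 (59 min), Mendoza→Task T5 (23 min), Novak→Task T4 (20 min), Ghosh→Task T7 (21 min) — total 42+59+23+20+21 = 165 min.
Row-greedy (each worker in turn takes its cheapest remaining task) gives 169 min, worse by 4.
Next-best assignment: Osei→Task T6, Kapoor→Task T7, Mendoza→Task T5, Novak→Task T4, Ghosh→Task T1 = 169 min.
Checked against all permutations: 165 min is optimal.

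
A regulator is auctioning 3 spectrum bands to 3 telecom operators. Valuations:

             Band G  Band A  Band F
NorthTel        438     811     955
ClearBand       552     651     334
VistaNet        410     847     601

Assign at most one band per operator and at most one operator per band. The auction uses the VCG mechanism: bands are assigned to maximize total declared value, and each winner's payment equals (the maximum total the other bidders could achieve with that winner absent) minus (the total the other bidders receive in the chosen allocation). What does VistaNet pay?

VistaNet pays $99M.

Efficient allocation: NorthTel→Band F ($955M), ClearBand→Band G ($552M), VistaNet→Band A ($847M); total welfare W = $2354M.
VistaNet receives Band A at value $847M, so the others get W − 847 = $1507M.
Without VistaNet: best allocation of the remaining 2 bidders over all 3 bands is NorthTel→Band F ($955M), ClearBand→Band A ($651M), total $1606M.
VCG payment = (others' best without VistaNet) − (others' welfare with VistaNet) = 1606 − 1507 = $99M.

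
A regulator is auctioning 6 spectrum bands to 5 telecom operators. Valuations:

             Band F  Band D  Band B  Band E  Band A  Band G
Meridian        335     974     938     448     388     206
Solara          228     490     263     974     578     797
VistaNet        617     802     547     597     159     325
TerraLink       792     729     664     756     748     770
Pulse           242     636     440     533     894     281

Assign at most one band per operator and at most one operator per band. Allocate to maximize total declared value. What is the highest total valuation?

Max total: $4400M

This is a one-to-one assignment (maximum-weight bipartite matching).
Optimal: Meridian→Band B ($938M), Solara→Band E ($974M), VistaNet→Band D ($802M), TerraLink→Band F ($792M), Pulse→Band A ($894M) — total 938+974+802+792+894 = $4400M.
Next-best assignment: Meridian→Band B, Solara→Band E, VistaNet→Band D, TerraLink→Band G, Pulse→Band A = $4378M.
Swapping Solara↔VistaNet (Solara→Band D $490M, VistaNet→Band E $597M) loses 689.
Checked against all permutations: $4400M is optimal.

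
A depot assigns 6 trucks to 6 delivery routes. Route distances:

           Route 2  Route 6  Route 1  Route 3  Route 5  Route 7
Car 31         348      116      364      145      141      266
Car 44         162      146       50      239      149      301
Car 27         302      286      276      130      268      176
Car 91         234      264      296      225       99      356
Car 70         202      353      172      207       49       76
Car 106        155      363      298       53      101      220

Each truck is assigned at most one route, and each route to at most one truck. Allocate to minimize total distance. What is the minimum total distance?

This is a one-to-one assignment (minimum-cost bipartite matching).
Optimal: Car 31→Route 6 (116 km), Car 44→Route 1 (50 km), Car 27→Route 3 (130 km), Car 91→Route 5 (99 km), Car 70→Route 7 (76 km), Car 106→Route 2 (155 km) — total 116+50+130+99+76+155 = 626 km.

Min total: 626 km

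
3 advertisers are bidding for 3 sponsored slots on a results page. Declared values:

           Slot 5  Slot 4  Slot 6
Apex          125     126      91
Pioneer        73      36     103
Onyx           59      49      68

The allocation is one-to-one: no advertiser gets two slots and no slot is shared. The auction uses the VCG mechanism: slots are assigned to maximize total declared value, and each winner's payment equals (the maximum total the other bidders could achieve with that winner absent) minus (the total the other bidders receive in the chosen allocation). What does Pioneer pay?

Efficient allocation: Apex→Slot 4 ($126), Pioneer→Slot 6 ($103), Onyx→Slot 5 ($59); total welfare W = $288.
Pioneer receives Slot 6 at value $103, so the others get W − 103 = $185.
Without Pioneer: best allocation of the remaining 2 bidders over all 3 slots is Apex→Slot 4 ($126), Onyx→Slot 6 ($68), total $194.
VCG payment = (others' best without Pioneer) − (others' welfare with Pioneer) = 194 − 185 = $9.

Pioneer pays $9.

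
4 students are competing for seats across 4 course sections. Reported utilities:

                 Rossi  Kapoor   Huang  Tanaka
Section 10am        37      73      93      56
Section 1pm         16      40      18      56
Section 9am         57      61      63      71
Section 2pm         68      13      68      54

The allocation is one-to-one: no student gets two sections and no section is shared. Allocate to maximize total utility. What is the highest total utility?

Optimal: Rossi→Section 2pm (68 points), Kapoor→Section 9am (61 points), Huang→Section 10am (93 points), Tanaka→Section 1pm (56 points) — total 68+61+93+56 = 278 points.
Row-greedy (each student in turn takes its best remaining section) gives 260 points, worse by 18.
Next-best assignment: Rossi→Section 2pm, Kapoor→Section 1pm, Huang→Section 10am, Tanaka→Section 9am = 272 points.
Swapping Tanaka↔Kapoor (Tanaka→Section 9am 71 points, Kapoor→Section 1pm 40 points) loses 6.
Every other assignment is strictly worse.

Max total: 278 points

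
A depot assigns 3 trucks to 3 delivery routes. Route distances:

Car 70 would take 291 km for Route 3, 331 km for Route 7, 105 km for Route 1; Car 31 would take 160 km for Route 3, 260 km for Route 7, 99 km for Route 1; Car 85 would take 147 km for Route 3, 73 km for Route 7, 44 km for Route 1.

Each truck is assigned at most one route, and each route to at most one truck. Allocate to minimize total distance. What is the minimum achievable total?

Minimum total: 338 km

Optimal: Car 70→Route 1 (105 km), Car 31→Route 3 (160 km), Car 85→Route 7 (73 km) — total 105+160+73 = 338 km.
Column-greedy (each route in turn goes to its cheapest remaining truck) gives 512 km, worse by 174.
Next-best assignment: Car 70→Route 3, Car 31→Route 1, Car 85→Route 7 = 463 km.
Swapping Car 85↔Car 70 (Car 85→Route 1 44 km, Car 70→Route 7 331 km) adds 197.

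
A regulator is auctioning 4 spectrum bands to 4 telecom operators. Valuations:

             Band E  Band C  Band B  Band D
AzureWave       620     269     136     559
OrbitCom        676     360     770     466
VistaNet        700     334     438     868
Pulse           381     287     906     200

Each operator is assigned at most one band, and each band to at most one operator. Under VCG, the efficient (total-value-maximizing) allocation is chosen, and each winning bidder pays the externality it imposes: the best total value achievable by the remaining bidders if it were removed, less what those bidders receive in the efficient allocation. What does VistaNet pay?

Efficient allocation: AzureWave→Band E ($620M), OrbitCom→Band C ($360M), VistaNet→Band D ($868M), Pulse→Band B ($906M); total welfare W = $2754M.
VistaNet receives Band D at value $868M, so the others get W − 868 = $1886M.
Without VistaNet: best allocation of the remaining 3 bidders over all 4 bands is AzureWave→Band D ($559M), OrbitCom→Band E ($676M), Pulse→Band B ($906M), total $2141M.
VCG payment = (others' best without VistaNet) − (others' welfare with VistaNet) = 2141 − 1886 = $255M.

VistaNet pays $255M.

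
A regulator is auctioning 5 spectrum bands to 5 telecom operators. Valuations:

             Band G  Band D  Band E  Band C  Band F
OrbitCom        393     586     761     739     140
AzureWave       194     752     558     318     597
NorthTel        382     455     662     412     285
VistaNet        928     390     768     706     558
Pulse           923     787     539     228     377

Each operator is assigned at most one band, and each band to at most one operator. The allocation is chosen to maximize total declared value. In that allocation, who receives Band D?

Pulse receives Band D.

Optimal: OrbitCom→Band C ($739M), AzureWave→Band F ($597M), NorthTel→Band E ($662M), VistaNet→Band G ($928M), Pulse→Band D ($787M) — total 739+597+662+928+787 = $3713M.
Every other assignment is strictly worse.
Pulse's own top band is Band G ($923M), but forcing Pulse→Band G and reassigning the rest optimally gives only $3634M — worse by 79.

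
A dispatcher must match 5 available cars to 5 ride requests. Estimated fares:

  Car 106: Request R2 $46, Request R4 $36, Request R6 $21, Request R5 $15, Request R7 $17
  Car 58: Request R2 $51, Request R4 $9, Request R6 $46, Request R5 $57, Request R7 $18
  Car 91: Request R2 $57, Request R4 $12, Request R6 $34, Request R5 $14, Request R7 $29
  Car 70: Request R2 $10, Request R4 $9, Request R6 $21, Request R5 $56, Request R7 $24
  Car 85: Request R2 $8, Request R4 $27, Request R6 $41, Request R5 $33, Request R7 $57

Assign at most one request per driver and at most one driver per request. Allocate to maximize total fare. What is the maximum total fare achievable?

Max total: $252

Optimal: Car 106→Request R4 ($36), Car 58→Request R6 ($46), Car 91→Request R2 ($57), Car 70→Request R5 ($56), Car 85→Request R7 ($57) — total 36+46+57+56+57 = $252.
Max-entry greedy (repeatedly take the single best remaining cell) gives $228, worse by 24.
Next-best assignment: Car 106→Request R4, Car 58→Request R2, Car 91→Request R6, Car 70→Request R5, Car 85→Request R7 = $234.
Swapping Car 106↔Car 85 (Car 106→Request R7 $17, Car 85→Request R4 $27) loses 49.
No other one-to-one assignment exceeds $252.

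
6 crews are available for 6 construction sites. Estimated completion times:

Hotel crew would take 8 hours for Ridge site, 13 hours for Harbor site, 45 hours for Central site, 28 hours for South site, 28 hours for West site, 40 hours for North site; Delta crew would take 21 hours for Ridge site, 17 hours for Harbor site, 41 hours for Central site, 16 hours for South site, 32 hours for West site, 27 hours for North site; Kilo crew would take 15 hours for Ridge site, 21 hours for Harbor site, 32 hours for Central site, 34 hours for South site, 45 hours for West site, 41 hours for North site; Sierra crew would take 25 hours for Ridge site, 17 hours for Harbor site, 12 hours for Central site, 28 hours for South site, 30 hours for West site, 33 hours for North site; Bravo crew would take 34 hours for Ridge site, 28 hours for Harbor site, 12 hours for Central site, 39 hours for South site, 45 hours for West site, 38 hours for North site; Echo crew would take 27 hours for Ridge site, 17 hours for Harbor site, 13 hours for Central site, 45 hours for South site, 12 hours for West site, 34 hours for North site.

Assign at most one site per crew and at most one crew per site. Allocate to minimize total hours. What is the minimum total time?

Min total: 101 hours

Optimal: Hotel crew→Harbor site (13 hours), Delta crew→South site (16 hours), Kilo crew→Ridge site (15 hours), Sierra crew→North site (33 hours), Bravo crew→Central site (12 hours), Echo crew→West site (12 hours) — total 13+16+15+33+12+12 = 101 hours.
Row-greedy (each crew in turn takes its cheapest remaining site) gives 107 hours, worse by 6.
Checked against all permutations: 101 hours is optimal.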